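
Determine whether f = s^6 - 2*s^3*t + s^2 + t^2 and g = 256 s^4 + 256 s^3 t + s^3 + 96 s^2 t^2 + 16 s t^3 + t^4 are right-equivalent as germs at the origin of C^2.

No.

The Hessian of f at 0 is [[2, 0], [0, 2]] with rank 2, so corank 0. A Groebner basis of the Jacobian ideal J(f) in C{s,t} is {s, t}; counting standard monomials gives mu = 1. Corank 0: nondegenerate Morse point, so A_1. The Hessian of g at 0 is [[0, 0], [0, 0]] with rank 0, so corank 2. A Groebner basis of the Jacobian ideal J(g) in C{s,t} is {t^4, s*t^2 + t^3/12, s^2}; counting standard monomials gives mu = 6. Corank 2; j^3 = s^3 is a perfect cube, so E-series; the 4-jet and mu = 6 give E_6. f is A_1 but g is E_6, hence not right-equivalent.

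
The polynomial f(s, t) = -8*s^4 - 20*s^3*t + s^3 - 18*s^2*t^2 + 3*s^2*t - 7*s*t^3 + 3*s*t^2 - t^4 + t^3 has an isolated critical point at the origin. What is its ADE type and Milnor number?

The Hessian of f at 0 is [[0, 0], [0, 0]] with rank 0, so corank 2. A Groebner basis of the Jacobian ideal J(f) in C{s,t} is {3*s^2/4 + 3*s*t/2 + t^4 + t^3/4 + 3*t^2/4, s^3 - 9*s^2/4 - 9*s*t/2 + t^3/4 - 9*t^2/4, s^2*t + 7*s^2/4 + 7*s*t/2 - 5*t^3/12 + 7*t^2/4, -s^2 + s*t^2 - 2*s*t + 2*t^3/3 - t^2}; counting standard monomials gives mu = 7. Corank 2; j^3 = (s + t)^3 is a perfect cube, so E-series; the 4-jet and mu = 7 give E_7.

Type E_7, Milnor number mu = 7.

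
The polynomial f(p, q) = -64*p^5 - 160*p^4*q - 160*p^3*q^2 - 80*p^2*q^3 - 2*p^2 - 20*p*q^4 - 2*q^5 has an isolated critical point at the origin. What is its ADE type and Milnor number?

Type A_4, Milnor number mu = 4.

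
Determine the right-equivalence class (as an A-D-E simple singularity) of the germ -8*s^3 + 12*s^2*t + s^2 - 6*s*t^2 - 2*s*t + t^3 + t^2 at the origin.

The Hessian of f at 0 has rank 1. Corank 1: A-series; mu = 2 gives A_2.

A_2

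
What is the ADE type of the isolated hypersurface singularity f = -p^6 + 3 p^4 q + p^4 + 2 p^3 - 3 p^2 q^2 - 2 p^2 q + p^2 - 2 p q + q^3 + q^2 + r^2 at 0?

The Hessian of f at 0 is [[2, -2, 0], [-2, 2, 0], [0, 0, 2]] with rank 2, so corank 1. A Groebner basis of the Jacobian ideal J(f) in C{p,q,r} is {q^2, p - q, r}; counting standard monomials gives mu = 2. Corank 1: A-series; mu = 2 gives A_2.

A_{2}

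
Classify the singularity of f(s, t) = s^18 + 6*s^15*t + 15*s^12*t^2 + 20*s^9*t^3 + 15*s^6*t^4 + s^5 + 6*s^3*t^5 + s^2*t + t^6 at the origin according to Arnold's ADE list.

D7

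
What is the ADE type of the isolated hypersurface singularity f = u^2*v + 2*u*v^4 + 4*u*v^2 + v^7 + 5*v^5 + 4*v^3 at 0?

D_6

The Hessian of f at 0 is [[0, 0], [0, 0]] with rank 0, so corank 2. A Groebner basis of the Jacobian ideal J(f) in C{u,v} is {u*v + v^4 + 2*v^2, u*v^2 + 2*v^3, u^2 - u*v - 6*v^2}; counting standard monomials gives mu = 6. Corank 2; j^3 = v*(u + 2*v)^2 has shape L^2 M (L != M), so D-series; mu = 6 gives D_6.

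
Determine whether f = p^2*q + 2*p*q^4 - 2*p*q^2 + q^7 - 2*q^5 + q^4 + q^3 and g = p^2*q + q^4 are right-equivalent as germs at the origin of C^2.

Yes.

The Hessian of f at 0 has rank 0. Corank 2; j^3 = q*(p - q)^2 has shape L^2 M (L != M), so D-series; mu = 5 gives D_5. The Hessian of g at 0 has rank 0. Corank 2; j^3 = p^2*q has shape L^2 M (L != M), so D-series; mu = 5 gives D_5. Both have type D_5, hence right-equivalent.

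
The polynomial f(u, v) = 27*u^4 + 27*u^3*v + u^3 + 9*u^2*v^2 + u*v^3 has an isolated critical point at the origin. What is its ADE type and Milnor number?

The Hessian of f at 0 is [[0, 0], [0, 0]] with rank 0, so corank 2. A Groebner basis of the Jacobian ideal J(f) in C{u,v} is {u^2/3 + v^4 + v^3/9, u^3, u^2*v - u^2/9 - v^3/27, 2*u^2/3 + u*v^2 + 2*v^3/9}; counting standard monomials gives mu = 7. Corank 2; j^3 = u^3 is a perfect cube, so E-series; the 4-jet and mu = 7 give E_7.

Type E_7, Milnor number mu = 7.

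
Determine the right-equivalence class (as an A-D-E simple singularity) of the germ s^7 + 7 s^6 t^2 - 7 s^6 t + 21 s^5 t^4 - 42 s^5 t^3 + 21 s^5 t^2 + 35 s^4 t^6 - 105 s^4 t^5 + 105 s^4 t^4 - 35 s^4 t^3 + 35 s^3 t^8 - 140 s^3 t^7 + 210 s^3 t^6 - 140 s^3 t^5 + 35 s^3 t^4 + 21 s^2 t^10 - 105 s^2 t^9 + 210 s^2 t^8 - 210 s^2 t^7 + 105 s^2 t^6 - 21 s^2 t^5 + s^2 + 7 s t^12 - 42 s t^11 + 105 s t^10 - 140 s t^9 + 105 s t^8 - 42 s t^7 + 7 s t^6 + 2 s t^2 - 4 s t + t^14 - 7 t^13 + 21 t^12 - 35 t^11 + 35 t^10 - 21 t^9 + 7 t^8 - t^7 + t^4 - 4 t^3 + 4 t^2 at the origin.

The Hessian of f at 0 has rank 1. Corank 1: A-series; mu = 6 gives A_6.

A_{6}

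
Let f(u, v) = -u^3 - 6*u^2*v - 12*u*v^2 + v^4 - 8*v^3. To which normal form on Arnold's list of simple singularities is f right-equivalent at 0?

E_6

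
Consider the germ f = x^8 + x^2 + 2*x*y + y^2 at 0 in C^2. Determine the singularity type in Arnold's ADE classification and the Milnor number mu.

The Hessian of f at 0 has rank 1. Corank 1: A-series; mu = 7 gives A_7.

Type A7, Milnor number mu = 7.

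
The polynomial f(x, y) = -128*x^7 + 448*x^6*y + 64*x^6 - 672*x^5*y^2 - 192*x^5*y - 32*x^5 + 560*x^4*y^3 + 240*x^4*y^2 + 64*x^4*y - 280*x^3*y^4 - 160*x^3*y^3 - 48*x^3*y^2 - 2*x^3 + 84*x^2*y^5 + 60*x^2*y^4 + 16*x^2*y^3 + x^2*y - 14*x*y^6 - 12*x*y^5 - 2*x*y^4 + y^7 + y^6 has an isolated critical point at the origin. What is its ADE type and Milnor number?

Type D7, Milnor number mu = 7.

The Hessian of f at 0 has rank 0. Corank 2; j^3 = -x^2*(2*x - y) has shape L^2 M (L != M), so D-series; mu = 7 gives D_7.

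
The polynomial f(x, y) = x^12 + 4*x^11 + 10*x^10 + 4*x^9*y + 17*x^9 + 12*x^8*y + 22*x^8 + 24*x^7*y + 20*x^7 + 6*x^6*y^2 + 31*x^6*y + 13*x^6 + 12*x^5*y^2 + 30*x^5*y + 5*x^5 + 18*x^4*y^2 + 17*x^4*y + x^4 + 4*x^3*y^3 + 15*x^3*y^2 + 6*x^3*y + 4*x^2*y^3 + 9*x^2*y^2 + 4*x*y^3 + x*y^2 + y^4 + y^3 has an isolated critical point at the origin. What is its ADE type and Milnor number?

Type D_5, Milnor number mu = 5.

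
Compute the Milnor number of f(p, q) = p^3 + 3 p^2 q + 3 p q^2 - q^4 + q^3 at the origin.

6

The Hessian of f at 0 has rank 0. Corank 2; j^3 = (p + q)^3 is a perfect cube, so E-series; the 4-jet and mu = 6 give E_6.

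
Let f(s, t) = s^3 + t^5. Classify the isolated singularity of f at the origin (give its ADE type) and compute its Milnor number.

The Hessian of f at 0 has rank 0. Corank 2; j^3 = s^3 is a perfect cube, so E-series; the 5-jet and mu = 8 give E_8.

Type E_8, Milnor number mu = 8.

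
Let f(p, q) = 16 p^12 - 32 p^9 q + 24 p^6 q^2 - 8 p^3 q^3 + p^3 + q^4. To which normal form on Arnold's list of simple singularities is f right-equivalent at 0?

E_6

The Hessian of f at 0 has rank 0. Corank 2; j^3 = p^3 is a perfect cube, so E-series; the 4-jet and mu = 6 give E_6.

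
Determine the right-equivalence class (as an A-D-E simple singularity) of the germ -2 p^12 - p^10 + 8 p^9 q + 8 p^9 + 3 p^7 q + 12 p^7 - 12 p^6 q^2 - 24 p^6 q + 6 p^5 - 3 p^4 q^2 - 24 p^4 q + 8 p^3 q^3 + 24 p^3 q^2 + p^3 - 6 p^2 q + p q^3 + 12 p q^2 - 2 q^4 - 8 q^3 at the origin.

E_7

The Hessian of f at 0 has rank 0. Corank 2; j^3 = (p - 2*q)^3 is a perfect cube, so E-series; the 4-jet and mu = 7 give E_7.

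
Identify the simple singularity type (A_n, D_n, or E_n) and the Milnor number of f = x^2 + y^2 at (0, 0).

The Hessian of f at 0 has rank 2. Corank 0: nondegenerate Morse point, so A_1.

Type A1, Milnor number mu = 1.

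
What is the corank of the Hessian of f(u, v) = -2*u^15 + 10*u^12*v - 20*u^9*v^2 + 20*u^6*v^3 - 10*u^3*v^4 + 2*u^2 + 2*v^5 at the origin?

1

Hessian at 0 has rank 1.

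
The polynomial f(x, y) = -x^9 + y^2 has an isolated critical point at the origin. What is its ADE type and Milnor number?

The Hessian of f at 0 has rank 1. Corank 1: A-series; mu = 8 gives A_8.

Type A8, Milnor number mu = 8.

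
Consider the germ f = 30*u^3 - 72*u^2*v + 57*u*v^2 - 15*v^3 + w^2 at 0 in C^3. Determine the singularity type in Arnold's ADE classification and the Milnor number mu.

Type D_{4}, Milnor number mu = 4.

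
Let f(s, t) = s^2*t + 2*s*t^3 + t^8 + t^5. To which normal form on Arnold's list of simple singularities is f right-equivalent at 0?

D_9

The Hessian of f at 0 has rank 0. Corank 2; j^3 = s^2*t has shape L^2 M (L != M), so D-series; mu = 9 gives D_9.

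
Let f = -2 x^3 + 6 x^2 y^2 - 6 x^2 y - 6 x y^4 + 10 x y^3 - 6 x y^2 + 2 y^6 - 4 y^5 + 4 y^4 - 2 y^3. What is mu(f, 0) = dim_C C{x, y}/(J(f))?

7

The Hessian of f at 0 is [[0, 0], [0, 0]] with rank 0, so corank 2. A Groebner basis of the Jacobian ideal J(f) in C{x,y} is {-x^2 - 2*x*y + y^4 - y^3/3 - y^2, x^3 - 4*x^2 - 8*x*y - y^3/3 - 4*y^2, x^2*y + 7*x^2/3 + 14*x*y/3 - 2*y^3/9 + 7*y^2/3, -x^2 + x*y^2 - 2*x*y + 2*y^3/3 - y^2}; counting standard monomials gives mu = 7. Corank 2; j^3 = -2*(x + y)^3 is a perfect cube, so E-series; the 4-jet and mu = 7 give E_7.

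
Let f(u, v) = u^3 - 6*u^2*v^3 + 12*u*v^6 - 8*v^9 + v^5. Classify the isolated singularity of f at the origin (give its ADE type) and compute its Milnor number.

Type E_8, Milnor number mu = 8.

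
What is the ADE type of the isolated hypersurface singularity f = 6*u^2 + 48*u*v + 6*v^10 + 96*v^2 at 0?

The Hessian of f at 0 is [[12, 48], [48, 192]] with rank 1, so corank 1. A Groebner basis of the Jacobian ideal J(f) in C{u,v} is {v^9, u + 4*v}; counting standard monomials gives mu = 9. Corank 1: A-series; mu = 9 gives A_9.

A_{9}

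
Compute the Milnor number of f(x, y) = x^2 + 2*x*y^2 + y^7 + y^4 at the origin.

6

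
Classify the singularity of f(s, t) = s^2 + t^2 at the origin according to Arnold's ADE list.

The Hessian of f at 0 is [[2, 0], [0, 2]] with rank 2, so corank 0. A Groebner basis of the Jacobian ideal J(f) in C{s,t} is {s, t}; counting standard monomials gives mu = 1. Corank 0: nondegenerate Morse point, so A_1.

A_1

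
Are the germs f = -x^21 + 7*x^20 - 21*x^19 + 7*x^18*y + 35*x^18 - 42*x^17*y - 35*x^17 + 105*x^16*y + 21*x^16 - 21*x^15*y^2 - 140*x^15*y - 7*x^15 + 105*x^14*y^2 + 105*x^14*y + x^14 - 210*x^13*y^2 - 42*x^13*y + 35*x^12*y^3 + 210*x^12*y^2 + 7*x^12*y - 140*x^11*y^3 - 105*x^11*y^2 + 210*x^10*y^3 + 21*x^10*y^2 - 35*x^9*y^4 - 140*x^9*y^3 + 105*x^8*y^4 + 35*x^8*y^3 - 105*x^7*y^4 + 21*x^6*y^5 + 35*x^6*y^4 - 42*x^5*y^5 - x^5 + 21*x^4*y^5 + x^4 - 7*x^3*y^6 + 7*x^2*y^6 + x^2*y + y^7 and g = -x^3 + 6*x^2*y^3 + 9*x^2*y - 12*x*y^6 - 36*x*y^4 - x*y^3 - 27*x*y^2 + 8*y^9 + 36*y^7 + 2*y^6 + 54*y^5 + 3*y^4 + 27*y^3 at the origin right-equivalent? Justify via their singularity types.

The Hessian of f at 0 has rank 0. Corank 2; j^3 = x^2*y has shape L^2 M (L != M), so D-series; mu = 8 gives D_8. The Hessian of g at 0 has rank 0. Corank 2; j^3 = -(x - 3*y)^3 is a perfect cube, so E-series; the 4-jet and mu = 7 give E_7. f is D_8 but g is E_7, hence not right-equivalent.

No.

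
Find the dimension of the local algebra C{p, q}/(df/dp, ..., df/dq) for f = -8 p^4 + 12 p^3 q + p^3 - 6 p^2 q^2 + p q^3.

7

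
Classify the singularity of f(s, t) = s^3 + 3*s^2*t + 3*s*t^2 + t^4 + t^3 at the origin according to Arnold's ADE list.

The Hessian of f at 0 has rank 0. Corank 2; j^3 = (s + t)^3 is a perfect cube, so E-series; the 4-jet and mu = 6 give E_6.

E_{6}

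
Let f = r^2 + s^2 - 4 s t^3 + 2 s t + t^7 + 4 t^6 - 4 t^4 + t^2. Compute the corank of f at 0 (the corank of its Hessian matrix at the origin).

1

The Hessian at 0 is [[2, 2, 0], [2, 2, 0], [0, 0, 2]] of rank 2; hence corank 1.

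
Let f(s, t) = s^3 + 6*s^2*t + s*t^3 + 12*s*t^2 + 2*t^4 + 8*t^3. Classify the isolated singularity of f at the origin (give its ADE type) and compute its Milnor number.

Type E7, Milnor number mu = 7.

The Hessian of f at 0 has rank 0. Corank 2; j^3 = (s + 2*t)^3 is a perfect cube, so E-series; the 4-jet and mu = 7 give E_7.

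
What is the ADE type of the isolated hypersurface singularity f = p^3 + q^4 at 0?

The Hessian of f at 0 is [[0, 0], [0, 0]] with rank 0, so corank 2. A Groebner basis of the Jacobian ideal J(f) in C{p,q} is {q^3, p^2}; counting standard monomials gives mu = 6. Corank 2; j^3 = p^3 is a perfect cube, so E-series; the 4-jet and mu = 6 give E_6.

E6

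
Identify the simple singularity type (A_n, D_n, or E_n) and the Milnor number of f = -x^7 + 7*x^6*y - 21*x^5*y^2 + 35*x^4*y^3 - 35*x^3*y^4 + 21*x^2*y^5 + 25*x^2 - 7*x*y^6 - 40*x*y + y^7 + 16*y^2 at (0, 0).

Type A_{6}, Milnor number mu = 6.

The Hessian of f at 0 has rank 1. Corank 1: A-series; mu = 6 gives A_6.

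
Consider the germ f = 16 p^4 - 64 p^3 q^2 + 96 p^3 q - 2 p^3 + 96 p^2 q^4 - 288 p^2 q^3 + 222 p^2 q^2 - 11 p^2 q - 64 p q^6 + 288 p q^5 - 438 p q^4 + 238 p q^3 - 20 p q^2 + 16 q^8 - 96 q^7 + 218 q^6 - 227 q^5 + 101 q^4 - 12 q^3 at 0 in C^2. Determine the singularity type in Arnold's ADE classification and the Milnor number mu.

Type D_5, Milnor number mu = 5.

The Hessian of f at 0 is [[0, 0], [0, 0]] with rank 0, so corank 2. A Groebner basis of the Jacobian ideal J(f) in C{p,q} is {p*q^2 - 2*p*q/7 - 4*q^2/7, p*q/7 + q^3 + 2*q^2/7, p^2 + 24*p*q/7 + 20*q^2/7}; counting standard monomials gives mu = 5. Corank 2; j^3 = -(p + 2*q)^2*(2*p + 3*q) has shape L^2 M (L != M), so D-series; mu = 5 gives D_5.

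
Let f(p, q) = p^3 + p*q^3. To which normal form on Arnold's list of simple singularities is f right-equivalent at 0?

E_{7}

The Hessian of f at 0 has rank 0. Corank 2; j^3 = p^3 is a perfect cube, so E-series; the 4-jet and mu = 7 give E_7.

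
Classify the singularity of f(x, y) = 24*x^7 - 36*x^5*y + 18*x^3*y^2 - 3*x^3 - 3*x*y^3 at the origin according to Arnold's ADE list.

The Hessian of f at 0 has rank 0. Corank 2; j^3 = -3*x^3 is a perfect cube, so E-series; the 4-jet and mu = 7 give E_7.

E_{7}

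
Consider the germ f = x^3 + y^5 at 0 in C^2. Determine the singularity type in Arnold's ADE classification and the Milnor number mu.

The Hessian of f at 0 has rank 0. Corank 2; j^3 = x^3 is a perfect cube, so E-series; the 5-jet and mu = 8 give E_8.

Type E_8, Milnor number mu = 8.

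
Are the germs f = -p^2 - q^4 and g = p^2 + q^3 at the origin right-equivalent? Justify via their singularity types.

The Hessian of f at 0 is [[-2, 0], [0, 0]] with rank 1, so corank 1. A Groebner basis of the Jacobian ideal J(f) in C{p,q} is {q^3, p}; counting standard monomials gives mu = 3. Corank 1: A-series; mu = 3 gives A_3. The Hessian of g at 0 is [[2, 0], [0, 0]] with rank 1, so corank 1. A Groebner basis of the Jacobian ideal J(g) in C{p,q} is {q^2, p}; counting standard monomials gives mu = 2. Corank 1: A-series; mu = 2 gives A_2. f is A_3 but g is A_2, hence not right-equivalent.

No.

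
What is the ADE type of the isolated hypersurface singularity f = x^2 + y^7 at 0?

The Hessian of f at 0 has rank 1. Corank 1: A-series; mu = 6 gives A_6.

A6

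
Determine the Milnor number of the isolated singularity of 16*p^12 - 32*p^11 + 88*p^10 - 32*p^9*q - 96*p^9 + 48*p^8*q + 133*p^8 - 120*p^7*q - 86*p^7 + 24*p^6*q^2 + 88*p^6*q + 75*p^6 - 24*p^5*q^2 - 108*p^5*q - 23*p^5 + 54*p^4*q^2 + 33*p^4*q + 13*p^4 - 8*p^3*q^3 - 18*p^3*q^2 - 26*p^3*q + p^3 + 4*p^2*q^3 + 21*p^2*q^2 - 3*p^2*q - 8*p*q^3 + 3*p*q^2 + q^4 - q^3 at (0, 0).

6

The Hessian of f at 0 has rank 0. Corank 2; j^3 = (p - q)^3 is a perfect cube, so E-series; the 4-jet and mu = 6 give E_6.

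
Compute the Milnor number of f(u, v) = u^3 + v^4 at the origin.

The Hessian of f at 0 is [[0, 0], [0, 0]] with rank 0, so corank 2. A Groebner basis of the Jacobian ideal J(f) in C{u,v} is {v^3, u^2}; counting standard monomials gives mu = 6. Corank 2; j^3 = u^3 is a perfect cube, so E-series; the 4-jet and mu = 6 give E_6.

6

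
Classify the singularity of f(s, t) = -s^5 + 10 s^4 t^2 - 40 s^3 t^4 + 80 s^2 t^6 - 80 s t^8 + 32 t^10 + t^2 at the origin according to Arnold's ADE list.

A4

The Hessian of f at 0 has rank 1. Corank 1: A-series; mu = 4 gives A_4.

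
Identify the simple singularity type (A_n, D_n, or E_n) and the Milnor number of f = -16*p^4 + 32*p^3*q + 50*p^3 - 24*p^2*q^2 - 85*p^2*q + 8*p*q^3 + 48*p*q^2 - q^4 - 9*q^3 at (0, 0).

The Hessian of f at 0 is [[0, 0], [0, 0]] with rank 0, so corank 2. A Groebner basis of the Jacobian ideal J(f) in C{p,q} is {p*q^2 + 375*p*q/8 - 225*q^2/8, 625*p*q/8 + q^3 - 375*q^2/8, p^2 - 11*p*q/10 + 3*q^2/10}; counting standard monomials gives mu = 5. Corank 2; j^3 = (2*p - q)*(5*p - 3*q)^2 has shape L^2 M (L != M), so D-series; mu = 5 gives D_5.

Type D_5, Milnor number mu = 5.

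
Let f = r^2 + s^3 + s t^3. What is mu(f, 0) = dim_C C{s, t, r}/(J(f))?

7

The Hessian of f at 0 is [[0, 0, 0], [0, 0, 0], [0, 0, 2]] with rank 1, so corank 2. A Groebner basis of the Jacobian ideal J(f) in C{s,t,r} is {s^3, s*t^2, 3*s^2 + t^3, r}; counting standard monomials gives mu = 7. Corank 2; j^3 = s^3 is a perfect cube, so E-series; the 4-jet and mu = 7 give E_7.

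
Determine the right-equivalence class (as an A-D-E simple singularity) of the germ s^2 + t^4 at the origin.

The Hessian of f at 0 has rank 1. Corank 1: A-series; mu = 3 gives A_3.

A_{3}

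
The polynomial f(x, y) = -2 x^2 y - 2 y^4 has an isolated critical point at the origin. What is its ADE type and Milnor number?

Type D_{5}, Milnor number mu = 5.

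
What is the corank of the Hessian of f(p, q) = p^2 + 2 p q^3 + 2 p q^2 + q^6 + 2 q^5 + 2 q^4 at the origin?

1

Hessian at 0 has rank 1.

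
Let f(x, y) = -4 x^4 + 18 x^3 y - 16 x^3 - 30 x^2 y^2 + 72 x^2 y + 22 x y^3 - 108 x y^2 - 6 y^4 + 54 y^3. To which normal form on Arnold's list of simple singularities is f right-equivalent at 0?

The Hessian of f at 0 is [[0, 0], [0, 0]] with rank 0, so corank 2. A Groebner basis of the Jacobian ideal J(f) in C{x,y} is {768*x^2 - 2304*x*y + y^4 + 8*y^3 + 1728*y^2, x^3 + 180*x^2 - 540*x*y - 3*y^3/2 + 405*y^2, x^2*y + 88*x^2 - 264*x*y - 4*y^3/3 + 198*y^2, 32*x^2 + x*y^2 - 96*x*y - 7*y^3/6 + 72*y^2}; counting standard monomials gives mu = 7. Corank 2; j^3 = -2*(2*x - 3*y)^3 is a perfect cube, so E-series; the 4-jet and mu = 7 give E_7.

E_7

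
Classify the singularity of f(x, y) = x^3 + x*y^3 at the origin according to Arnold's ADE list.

The Hessian of f at 0 has rank 0. Corank 2; j^3 = x^3 is a perfect cube, so E-series; the 4-jet and mu = 7 give E_7.

E_7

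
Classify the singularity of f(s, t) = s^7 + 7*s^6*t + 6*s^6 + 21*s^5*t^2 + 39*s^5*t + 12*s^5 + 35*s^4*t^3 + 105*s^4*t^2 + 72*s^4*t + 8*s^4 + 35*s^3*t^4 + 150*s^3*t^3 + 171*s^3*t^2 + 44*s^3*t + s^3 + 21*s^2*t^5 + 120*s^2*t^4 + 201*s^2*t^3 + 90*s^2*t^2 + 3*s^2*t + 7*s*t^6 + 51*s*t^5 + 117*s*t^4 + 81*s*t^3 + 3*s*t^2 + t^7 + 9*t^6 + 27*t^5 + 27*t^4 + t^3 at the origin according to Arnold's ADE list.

The Hessian of f at 0 has rank 0. Corank 2; j^3 = (s + t)^3 is a perfect cube, so E-series; the 4-jet and mu = 7 give E_7.

E_7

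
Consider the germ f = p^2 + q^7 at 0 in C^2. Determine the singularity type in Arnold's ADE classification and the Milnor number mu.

The Hessian of f at 0 has rank 1. Corank 1: A-series; mu = 6 gives A_6.

Type A_6, Milnor number mu = 6.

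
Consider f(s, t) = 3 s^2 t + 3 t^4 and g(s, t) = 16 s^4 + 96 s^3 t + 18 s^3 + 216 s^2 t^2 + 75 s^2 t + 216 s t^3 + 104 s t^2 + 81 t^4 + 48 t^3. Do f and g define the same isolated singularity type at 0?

The Hessian of f at 0 is [[0, 0], [0, 0]] with rank 0, so corank 2. A Groebner basis of the Jacobian ideal J(f) in C{s,t} is {s^3, s^2/4 + t^3, s*t}; counting standard monomials gives mu = 5. Corank 2; j^3 = 3*s^2*t has shape L^2 M (L != M), so D-series; mu = 5 gives D_5. The Hessian of g at 0 is [[0, 0], [0, 0]] with rank 0, so corank 2. A Groebner basis of the Jacobian ideal J(g) in C{s,t} is {s*t^2 + 27*s*t/2 + 18*t^2, -81*s*t/8 + t^3 - 27*t^2/2, s^2 + 17*s*t/6 + 2*t^2}; counting standard monomials gives mu = 5. Corank 2; j^3 = (2*s + 3*t)*(3*s + 4*t)^2 has shape L^2 M (L != M), so D-series; mu = 5 gives D_5. Both have type D_5, hence right-equivalent.

Yes.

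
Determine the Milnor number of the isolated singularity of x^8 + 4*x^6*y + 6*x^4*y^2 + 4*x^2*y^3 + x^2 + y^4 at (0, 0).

3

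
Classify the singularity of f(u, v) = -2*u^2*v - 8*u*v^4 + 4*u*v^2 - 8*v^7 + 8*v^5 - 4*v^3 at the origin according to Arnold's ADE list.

D_4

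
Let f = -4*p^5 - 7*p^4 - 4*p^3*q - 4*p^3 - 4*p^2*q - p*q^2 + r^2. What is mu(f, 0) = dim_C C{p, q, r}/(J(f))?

The Hessian of f at 0 has rank 1. Corank 2; j^3 = -p*(2*p + q)^2 has shape L^2 M (L != M), so D-series; mu = 5 gives D_5.

5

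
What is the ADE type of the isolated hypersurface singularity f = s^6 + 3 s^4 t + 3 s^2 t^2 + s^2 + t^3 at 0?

A2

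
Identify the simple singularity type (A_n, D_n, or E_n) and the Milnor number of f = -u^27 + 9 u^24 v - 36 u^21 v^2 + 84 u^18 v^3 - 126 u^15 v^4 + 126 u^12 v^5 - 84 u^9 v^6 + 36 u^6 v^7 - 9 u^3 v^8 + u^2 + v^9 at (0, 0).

Type A8, Milnor number mu = 8.

The Hessian of f at 0 is [[2, 0], [0, 0]] with rank 1, so corank 1. A Groebner basis of the Jacobian ideal J(f) in C{u,v} is {v^8, u}; counting standard monomials gives mu = 8. Corank 1: A-series; mu = 8 gives A_8.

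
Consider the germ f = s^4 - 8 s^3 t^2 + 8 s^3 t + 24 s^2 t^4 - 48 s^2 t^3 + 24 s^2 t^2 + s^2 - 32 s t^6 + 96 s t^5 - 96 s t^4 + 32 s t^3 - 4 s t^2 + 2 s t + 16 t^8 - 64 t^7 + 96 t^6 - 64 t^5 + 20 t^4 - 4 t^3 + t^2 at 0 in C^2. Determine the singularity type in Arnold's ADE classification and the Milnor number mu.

Type A_3, Milnor number mu = 3.

The Hessian of f at 0 is [[2, 2], [2, 2]] with rank 1, so corank 1. A Groebner basis of the Jacobian ideal J(f) in C{s,t} is {s^2 - s/2 - t/2, s*t + s/2 + t/2, -s/2 + t^2 - t/2}; counting standard monomials gives mu = 3. Corank 1: A-series; mu = 3 gives A_3.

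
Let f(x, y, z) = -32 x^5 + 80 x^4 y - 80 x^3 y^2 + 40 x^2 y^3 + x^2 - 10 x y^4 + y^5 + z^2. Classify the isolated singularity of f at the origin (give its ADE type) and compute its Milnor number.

Type A_4, Milnor number mu = 4.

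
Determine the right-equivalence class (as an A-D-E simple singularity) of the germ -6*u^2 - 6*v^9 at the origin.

A8

The Hessian of f at 0 has rank 1. Corank 1: A-series; mu = 8 gives A_8.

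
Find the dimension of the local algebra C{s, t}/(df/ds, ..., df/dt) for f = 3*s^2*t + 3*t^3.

4

The Hessian of f at 0 is [[0, 0], [0, 0]] with rank 0, so corank 2. A Groebner basis of the Jacobian ideal J(f) in C{s,t} is {t^3, s^2 + 3*t^2, s*t}; counting standard monomials gives mu = 4. Corank 2; j^3 = 3*t*(s^2 + t^2) splits into three distinct lines over C (the quadratic factor has nonzero discriminant), so D_4.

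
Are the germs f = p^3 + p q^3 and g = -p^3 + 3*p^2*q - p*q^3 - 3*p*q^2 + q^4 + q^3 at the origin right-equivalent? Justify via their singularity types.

Yes.

The Hessian of f at 0 is [[0, 0], [0, 0]] with rank 0, so corank 2. A Groebner basis of the Jacobian ideal J(f) in C{p,q} is {p^3, p*q^2, 3*p^2 + q^3}; counting standard monomials gives mu = 7. Corank 2; j^3 = p^3 is a perfect cube, so E-series; the 4-jet and mu = 7 give E_7. The Hessian of g at 0 is [[0, 0], [0, 0]] with rank 0, so corank 2. A Groebner basis of the Jacobian ideal J(g) in C{p,q} is {p^3 - 3*p^2*q - 6*p^2 + 12*p*q - 6*q^2, 3*p^2 + p*q^2 - 6*p*q + 3*q^2, 3*p^2 - 6*p*q + q^3 + 3*q^2}; counting standard monomials gives mu = 7. Corank 2; j^3 = -(p - q)^3 is a perfect cube, so E-series; the 4-jet and mu = 7 give E_7. Both have type E_7, hence right-equivalent.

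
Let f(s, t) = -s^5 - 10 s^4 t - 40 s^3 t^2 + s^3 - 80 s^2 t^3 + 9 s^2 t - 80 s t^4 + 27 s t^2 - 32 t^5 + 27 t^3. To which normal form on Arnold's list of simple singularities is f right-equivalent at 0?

The Hessian of f at 0 is [[0, 0], [0, 0]] with rank 0, so corank 2. A Groebner basis of the Jacobian ideal J(f) in C{s,t} is {t^5, s*t^3 + 11*t^4/4, s^2 + 6*s*t + 9*t^2}; counting standard monomials gives mu = 8. Corank 2; j^3 = (s + 3*t)^3 is a perfect cube, so E-series; the 5-jet and mu = 8 give E_8.

E_8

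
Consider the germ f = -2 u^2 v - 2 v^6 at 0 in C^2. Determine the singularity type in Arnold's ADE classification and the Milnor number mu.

The Hessian of f at 0 has rank 0. Corank 2; j^3 = -2*u^2*v has shape L^2 M (L != M), so D-series; mu = 7 gives D_7.

Type D_7, Milnor number mu = 7.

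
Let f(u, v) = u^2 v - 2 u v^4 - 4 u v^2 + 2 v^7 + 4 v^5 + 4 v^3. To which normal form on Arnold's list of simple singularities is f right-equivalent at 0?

D_{8}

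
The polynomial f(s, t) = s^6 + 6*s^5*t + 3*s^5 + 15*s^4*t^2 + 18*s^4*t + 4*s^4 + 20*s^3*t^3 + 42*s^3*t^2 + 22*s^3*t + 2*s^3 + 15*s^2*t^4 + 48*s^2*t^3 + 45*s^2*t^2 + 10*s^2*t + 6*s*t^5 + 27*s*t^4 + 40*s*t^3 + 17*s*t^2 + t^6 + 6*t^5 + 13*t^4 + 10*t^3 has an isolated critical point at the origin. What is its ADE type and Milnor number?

Type D4, Milnor number mu = 4.

The Hessian of f at 0 is [[0, 0], [0, 0]] with rank 0, so corank 2. A Groebner basis of the Jacobian ideal J(f) in C{s,t} is {t^3, s^2 - 11*t^2/2, s*t + 5*t^2/2}; counting standard monomials gives mu = 4. Corank 2; j^3 = (s + 2*t)*(2*s^2 + 6*s*t + 5*t^2) splits into three distinct lines over C (the quadratic factor has nonzero discriminant), so D_4.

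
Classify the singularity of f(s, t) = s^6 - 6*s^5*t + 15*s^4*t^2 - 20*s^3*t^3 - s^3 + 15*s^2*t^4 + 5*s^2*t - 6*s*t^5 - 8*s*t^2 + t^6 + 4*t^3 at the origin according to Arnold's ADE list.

D_7

The Hessian of f at 0 has rank 0. Corank 2; j^3 = -(s - 2*t)^2*(s - t) has shape L^2 M (L != M), so D-series; mu = 7 gives D_7.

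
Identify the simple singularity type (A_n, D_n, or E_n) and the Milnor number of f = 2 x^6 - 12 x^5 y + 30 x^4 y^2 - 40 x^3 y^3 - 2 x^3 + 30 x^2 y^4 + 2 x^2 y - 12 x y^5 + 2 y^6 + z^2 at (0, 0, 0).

Type D7, Milnor number mu = 7.

The Hessian of f at 0 is [[0, 0, 0], [0, 0, 0], [0, 0, 2]] with rank 1, so corank 2. A Groebner basis of the Jacobian ideal J(f) in C{x,y,z} is {x*y/6 + y^5, x*y^2, x^2 - x*y, z}; counting standard monomials gives mu = 7. Corank 2; j^3 = -2*x^2*(x - y) has shape L^2 M (L != M), so D-series; mu = 7 gives D_7.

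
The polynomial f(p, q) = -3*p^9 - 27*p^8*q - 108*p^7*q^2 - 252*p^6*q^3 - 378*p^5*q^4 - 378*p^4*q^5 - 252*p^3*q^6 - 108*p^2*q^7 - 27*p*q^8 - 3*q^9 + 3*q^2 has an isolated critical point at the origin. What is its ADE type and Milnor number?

Type A_8, Milnor number mu = 8.

The Hessian of f at 0 is [[0, 0], [0, 6]] with rank 1, so corank 1. A Groebner basis of the Jacobian ideal J(f) in C{p,q} is {p^8, q}; counting standard monomials gives mu = 8. Corank 1: A-series; mu = 8 gives A_8.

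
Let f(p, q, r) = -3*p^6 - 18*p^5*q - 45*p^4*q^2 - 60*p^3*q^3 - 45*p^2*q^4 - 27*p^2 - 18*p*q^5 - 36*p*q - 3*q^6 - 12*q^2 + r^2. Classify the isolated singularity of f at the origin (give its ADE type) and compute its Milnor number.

The Hessian of f at 0 has rank 2. Corank 1: A-series; mu = 5 gives A_5.

Type A_{5}, Milnor number mu = 5.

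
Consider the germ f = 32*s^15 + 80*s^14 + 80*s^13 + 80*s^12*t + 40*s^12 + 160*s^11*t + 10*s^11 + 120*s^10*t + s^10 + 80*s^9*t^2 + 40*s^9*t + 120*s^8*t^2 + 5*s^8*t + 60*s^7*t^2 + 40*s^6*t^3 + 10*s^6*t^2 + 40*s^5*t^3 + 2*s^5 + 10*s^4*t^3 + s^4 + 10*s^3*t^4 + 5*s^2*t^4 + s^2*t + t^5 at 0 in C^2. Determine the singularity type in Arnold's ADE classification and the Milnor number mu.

Type D_{6}, Milnor number mu = 6.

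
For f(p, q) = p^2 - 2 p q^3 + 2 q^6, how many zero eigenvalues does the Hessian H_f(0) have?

1

Hessian at 0 has rank 1.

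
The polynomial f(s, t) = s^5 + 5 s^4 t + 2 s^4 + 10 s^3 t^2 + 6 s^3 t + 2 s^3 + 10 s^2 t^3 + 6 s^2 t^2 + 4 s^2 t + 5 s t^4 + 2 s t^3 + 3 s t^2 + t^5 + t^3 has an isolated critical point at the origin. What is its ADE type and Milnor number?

Type D4, Milnor number mu = 4.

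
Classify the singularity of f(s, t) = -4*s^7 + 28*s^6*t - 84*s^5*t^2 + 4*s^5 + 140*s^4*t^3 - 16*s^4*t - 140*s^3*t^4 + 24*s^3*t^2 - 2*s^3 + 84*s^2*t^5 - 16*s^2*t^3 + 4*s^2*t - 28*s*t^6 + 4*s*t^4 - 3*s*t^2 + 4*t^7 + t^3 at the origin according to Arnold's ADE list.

D_4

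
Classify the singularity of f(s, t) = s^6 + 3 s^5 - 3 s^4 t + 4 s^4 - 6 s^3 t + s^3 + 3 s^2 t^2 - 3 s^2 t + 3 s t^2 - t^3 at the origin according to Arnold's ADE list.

E_{6}

The Hessian of f at 0 is [[0, 0], [0, 0]] with rank 0, so corank 2. A Groebner basis of the Jacobian ideal J(f) in C{s,t} is {s^3, s^2*t - s^2/2 + s*t - t^2/2, -s^2 + s*t^2 + 2*s*t - t^2, -3*s^2/2 + 3*s*t + t^3 - 3*t^2/2}; counting standard monomials gives mu = 6. Corank 2; j^3 = (s - t)^3 is a perfect cube, so E-series; the 4-jet and mu = 6 give E_6.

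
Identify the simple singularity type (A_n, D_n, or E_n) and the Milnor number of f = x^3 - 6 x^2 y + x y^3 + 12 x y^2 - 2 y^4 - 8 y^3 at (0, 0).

Type E_{7}, Milnor number mu = 7.

The Hessian of f at 0 is [[0, 0], [0, 0]] with rank 0, so corank 2. A Groebner basis of the Jacobian ideal J(f) in C{x,y} is {x^3 - 6*x^2*y - 48*x^2 + 192*x*y - 192*y^2, 6*x^2 + x*y^2 - 24*x*y + 24*y^2, 3*x^2 - 12*x*y + y^3 + 12*y^2}; counting standard monomials gives mu = 7. Corank 2; j^3 = (x - 2*y)^3 is a perfect cube, so E-series; the 4-jet and mu = 7 give E_7.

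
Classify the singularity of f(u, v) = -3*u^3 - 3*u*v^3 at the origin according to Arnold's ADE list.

The Hessian of f at 0 is [[0, 0], [0, 0]] with rank 0, so corank 2. A Groebner basis of the Jacobian ideal J(f) in C{u,v} is {u^3, u*v^2, 3*u^2 + v^3}; counting standard monomials gives mu = 7. Corank 2; j^3 = -3*u^3 is a perfect cube, so E-series; the 4-jet and mu = 7 give E_7.

E_7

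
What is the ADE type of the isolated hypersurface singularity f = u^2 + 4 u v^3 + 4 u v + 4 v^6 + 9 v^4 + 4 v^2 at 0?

A3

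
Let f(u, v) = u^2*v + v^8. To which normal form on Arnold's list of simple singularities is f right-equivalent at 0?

The Hessian of f at 0 has rank 0. Corank 2; j^3 = u^2*v has shape L^2 M (L != M), so D-series; mu = 9 gives D_9.

D9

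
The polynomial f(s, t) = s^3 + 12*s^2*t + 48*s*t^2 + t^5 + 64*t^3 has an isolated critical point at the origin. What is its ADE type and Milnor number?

Type E_8, Milnor number mu = 8.

The Hessian of f at 0 has rank 0. Corank 2; j^3 = (s + 4*t)^3 is a perfect cube, so E-series; the 5-jet and mu = 8 give E_8.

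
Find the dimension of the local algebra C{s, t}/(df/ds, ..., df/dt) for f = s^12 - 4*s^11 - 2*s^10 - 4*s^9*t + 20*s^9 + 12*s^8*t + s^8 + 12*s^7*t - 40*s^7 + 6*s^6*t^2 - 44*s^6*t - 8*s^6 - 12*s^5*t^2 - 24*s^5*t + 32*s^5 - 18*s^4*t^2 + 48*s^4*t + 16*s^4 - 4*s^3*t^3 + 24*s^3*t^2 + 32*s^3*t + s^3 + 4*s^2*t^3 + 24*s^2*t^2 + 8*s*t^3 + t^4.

6

The Hessian of f at 0 has rank 0. Corank 2; j^3 = s^3 is a perfect cube, so E-series; the 4-jet and mu = 6 give E_6.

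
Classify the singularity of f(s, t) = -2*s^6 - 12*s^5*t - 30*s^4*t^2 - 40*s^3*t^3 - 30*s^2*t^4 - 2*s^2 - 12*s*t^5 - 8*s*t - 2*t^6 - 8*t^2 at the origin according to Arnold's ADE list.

The Hessian of f at 0 has rank 1. Corank 1: A-series; mu = 5 gives A_5.

A5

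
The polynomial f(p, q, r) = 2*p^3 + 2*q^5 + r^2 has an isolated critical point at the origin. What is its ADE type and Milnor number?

Type E_{8}, Milnor number mu = 8.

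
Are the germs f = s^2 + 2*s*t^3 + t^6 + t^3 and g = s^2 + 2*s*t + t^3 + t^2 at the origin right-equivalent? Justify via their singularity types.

Yes.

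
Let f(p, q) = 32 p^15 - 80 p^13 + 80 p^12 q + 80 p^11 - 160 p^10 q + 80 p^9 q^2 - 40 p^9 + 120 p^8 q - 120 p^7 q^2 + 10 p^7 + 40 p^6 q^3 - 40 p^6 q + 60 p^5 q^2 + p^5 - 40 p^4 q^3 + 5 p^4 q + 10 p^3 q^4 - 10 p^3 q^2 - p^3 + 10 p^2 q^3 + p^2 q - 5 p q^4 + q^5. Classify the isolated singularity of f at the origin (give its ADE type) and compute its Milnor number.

The Hessian of f at 0 has rank 0. Corank 2; j^3 = -p^2*(p - q) has shape L^2 M (L != M), so D-series; mu = 6 gives D_6.

Type D_6, Milnor number mu = 6.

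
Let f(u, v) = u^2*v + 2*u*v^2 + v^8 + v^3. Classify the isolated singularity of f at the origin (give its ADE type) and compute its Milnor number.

Type D_{9}, Milnor number mu = 9.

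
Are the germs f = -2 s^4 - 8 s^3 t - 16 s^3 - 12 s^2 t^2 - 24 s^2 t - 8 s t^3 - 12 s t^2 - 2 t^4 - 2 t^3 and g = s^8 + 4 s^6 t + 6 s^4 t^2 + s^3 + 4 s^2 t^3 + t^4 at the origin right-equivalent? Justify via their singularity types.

Yes.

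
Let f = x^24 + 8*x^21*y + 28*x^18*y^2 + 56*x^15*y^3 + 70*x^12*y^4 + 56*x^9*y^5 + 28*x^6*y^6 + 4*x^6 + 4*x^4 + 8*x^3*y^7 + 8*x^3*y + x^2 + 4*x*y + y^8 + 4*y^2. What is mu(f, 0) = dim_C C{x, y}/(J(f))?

7

The Hessian of f at 0 has rank 1. Corank 1: A-series; mu = 7 gives A_7.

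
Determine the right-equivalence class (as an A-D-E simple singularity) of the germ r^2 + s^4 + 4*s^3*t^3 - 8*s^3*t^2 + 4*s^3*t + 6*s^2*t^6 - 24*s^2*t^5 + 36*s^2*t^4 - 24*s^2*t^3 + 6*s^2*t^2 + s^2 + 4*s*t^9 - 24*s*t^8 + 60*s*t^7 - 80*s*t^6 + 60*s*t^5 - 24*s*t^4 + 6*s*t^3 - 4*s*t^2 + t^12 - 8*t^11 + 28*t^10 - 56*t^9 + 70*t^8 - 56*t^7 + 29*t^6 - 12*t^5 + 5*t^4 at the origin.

The Hessian of f at 0 has rank 2. Corank 1: A-series; mu = 3 gives A_3.

A_3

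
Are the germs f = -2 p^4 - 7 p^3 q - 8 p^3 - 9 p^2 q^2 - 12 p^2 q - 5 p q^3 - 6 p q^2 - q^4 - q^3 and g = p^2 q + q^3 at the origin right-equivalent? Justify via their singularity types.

No.

The Hessian of f at 0 has rank 0. Corank 2; j^3 = -(2*p + q)^3 is a perfect cube, so E-series; the 4-jet and mu = 7 give E_7. The Hessian of g at 0 has rank 0. Corank 2; j^3 = q*(p^2 + q^2) splits into three distinct lines over C (the quadratic factor has nonzero discriminant), so D_4. f is E_7 but g is D_4, hence not right-equivalent.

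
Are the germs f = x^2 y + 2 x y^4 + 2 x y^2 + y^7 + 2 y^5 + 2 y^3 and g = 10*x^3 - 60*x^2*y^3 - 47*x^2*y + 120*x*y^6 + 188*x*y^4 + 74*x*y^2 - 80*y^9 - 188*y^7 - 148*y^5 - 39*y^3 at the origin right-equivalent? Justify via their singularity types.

Yes.

The Hessian of f at 0 is [[0, 0], [0, 0]] with rank 0, so corank 2. A Groebner basis of the Jacobian ideal J(f) in C{x,y} is {y^3, x^2 + 2*y^2, x*y + y^2}; counting standard monomials gives mu = 4. Corank 2; j^3 = y*(x^2 + 2*x*y + 2*y^2) splits into three distinct lines over C (the quadratic factor has nonzero discriminant), so D_4. The Hessian of g at 0 is [[0, 0], [0, 0]] with rank 0, so corank 2. A Groebner basis of the Jacobian ideal J(g) in C{x,y} is {y^3, x^2 - 23*y^2/11, x*y - 16*y^2/11}; counting standard monomials gives mu = 4. Corank 2; j^3 = (2*x - 3*y)*(5*x^2 - 16*x*y + 13*y^2) splits into three distinct lines over C (the quadratic factor has nonzero discriminant), so D_4. Both have type D_4, hence right-equivalent.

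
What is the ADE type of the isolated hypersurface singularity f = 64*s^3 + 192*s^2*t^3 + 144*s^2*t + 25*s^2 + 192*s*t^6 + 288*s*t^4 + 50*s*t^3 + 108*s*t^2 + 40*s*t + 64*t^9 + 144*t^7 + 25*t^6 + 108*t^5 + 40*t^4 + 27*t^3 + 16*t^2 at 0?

A_{2}

The Hessian of f at 0 is [[50, 40], [40, 32]] with rank 1, so corank 1. A Groebner basis of the Jacobian ideal J(f) in C{s,t} is {t^2, s + 4*t/5}; counting standard monomials gives mu = 2. Corank 1: A-series; mu = 2 gives A_2.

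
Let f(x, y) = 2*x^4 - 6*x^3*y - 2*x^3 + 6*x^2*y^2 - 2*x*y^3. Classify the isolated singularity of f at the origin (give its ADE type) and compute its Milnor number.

Type E7, Milnor number mu = 7.

The Hessian of f at 0 has rank 0. Corank 2; j^3 = -2*x^3 is a perfect cube, so E-series; the 4-jet and mu = 7 give E_7.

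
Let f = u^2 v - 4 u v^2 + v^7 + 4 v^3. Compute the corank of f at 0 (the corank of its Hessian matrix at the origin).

2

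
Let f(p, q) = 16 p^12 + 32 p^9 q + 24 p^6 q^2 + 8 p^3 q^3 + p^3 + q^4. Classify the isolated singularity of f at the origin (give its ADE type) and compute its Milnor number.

Type E6, Milnor number mu = 6.

The Hessian of f at 0 has rank 0. Corank 2; j^3 = p^3 is a perfect cube, so E-series; the 4-jet and mu = 6 give E_6.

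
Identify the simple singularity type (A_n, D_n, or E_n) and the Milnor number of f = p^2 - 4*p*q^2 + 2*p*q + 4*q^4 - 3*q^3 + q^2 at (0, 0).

The Hessian of f at 0 is [[2, 2], [2, 2]] with rank 1, so corank 1. A Groebner basis of the Jacobian ideal J(f) in C{p,q} is {q^2, p + q}; counting standard monomials gives mu = 2. Corank 1: A-series; mu = 2 gives A_2.

Type A_{2}, Milnor number mu = 2.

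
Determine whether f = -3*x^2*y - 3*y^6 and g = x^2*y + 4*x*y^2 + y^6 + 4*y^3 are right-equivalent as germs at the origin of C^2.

Yes.

The Hessian of f at 0 has rank 0. Corank 2; j^3 = -3*x^2*y has shape L^2 M (L != M), so D-series; mu = 7 gives D_7. The Hessian of g at 0 has rank 0. Corank 2; j^3 = y*(x + 2*y)^2 has shape L^2 M (L != M), so D-series; mu = 7 gives D_7. Both have type D_7, hence right-equivalent.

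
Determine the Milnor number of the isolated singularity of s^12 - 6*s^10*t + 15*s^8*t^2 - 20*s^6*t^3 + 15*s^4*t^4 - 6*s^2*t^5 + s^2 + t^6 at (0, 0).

5

The Hessian of f at 0 has rank 1. Corank 1: A-series; mu = 5 gives A_5.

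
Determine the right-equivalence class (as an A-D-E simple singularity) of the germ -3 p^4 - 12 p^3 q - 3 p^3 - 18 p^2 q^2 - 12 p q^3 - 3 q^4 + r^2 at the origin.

E6

The Hessian of f at 0 is [[0, 0, 0], [0, 0, 0], [0, 0, 2]] with rank 1, so corank 2. A Groebner basis of the Jacobian ideal J(f) in C{p,q,r} is {q^4, p*q^2 + q^3/3, p^2, r}; counting standard monomials gives mu = 6. Corank 2; j^3 = -3*p^3 is a perfect cube, so E-series; the 4-jet and mu = 6 give E_6.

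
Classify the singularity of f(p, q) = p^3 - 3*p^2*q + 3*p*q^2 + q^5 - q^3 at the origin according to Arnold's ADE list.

The Hessian of f at 0 is [[0, 0], [0, 0]] with rank 0, so corank 2. A Groebner basis of the Jacobian ideal J(f) in C{p,q} is {q^4, p^2 - 2*p*q + q^2}; counting standard monomials gives mu = 8. Corank 2; j^3 = (p - q)^3 is a perfect cube, so E-series; the 5-jet and mu = 8 give E_8.

E8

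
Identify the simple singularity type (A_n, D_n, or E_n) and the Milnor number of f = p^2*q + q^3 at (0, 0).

Type D_{4}, Milnor number mu = 4.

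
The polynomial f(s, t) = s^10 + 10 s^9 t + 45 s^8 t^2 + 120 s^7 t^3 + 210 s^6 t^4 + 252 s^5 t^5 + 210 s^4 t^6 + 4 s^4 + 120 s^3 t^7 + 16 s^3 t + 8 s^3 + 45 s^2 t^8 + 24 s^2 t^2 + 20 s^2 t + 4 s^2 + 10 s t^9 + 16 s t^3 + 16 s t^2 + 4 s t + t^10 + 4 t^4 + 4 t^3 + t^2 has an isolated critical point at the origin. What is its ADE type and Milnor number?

Type A_9, Milnor number mu = 9.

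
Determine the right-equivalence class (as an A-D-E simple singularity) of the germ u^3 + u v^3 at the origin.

The Hessian of f at 0 has rank 0. Corank 2; j^3 = u^3 is a perfect cube, so E-series; the 4-jet and mu = 7 give E_7.

E_{7}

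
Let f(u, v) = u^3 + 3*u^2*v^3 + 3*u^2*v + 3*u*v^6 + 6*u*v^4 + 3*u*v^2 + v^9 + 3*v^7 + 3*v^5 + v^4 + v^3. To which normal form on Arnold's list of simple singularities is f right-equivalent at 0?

The Hessian of f at 0 is [[0, 0], [0, 0]] with rank 0, so corank 2. A Groebner basis of the Jacobian ideal J(f) in C{u,v} is {v^3, u^2 + 2*u*v + v^2}; counting standard monomials gives mu = 6. Corank 2; j^3 = (u + v)^3 is a perfect cube, so E-series; the 4-jet and mu = 6 give E_6.

E_{6}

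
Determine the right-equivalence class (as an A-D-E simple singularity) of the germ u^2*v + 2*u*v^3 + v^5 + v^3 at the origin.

D_4

The Hessian of f at 0 has rank 0. Corank 2; j^3 = v*(u^2 + v^2) splits into three distinct lines over C (the quadratic factor has nonzero discriminant), so D_4.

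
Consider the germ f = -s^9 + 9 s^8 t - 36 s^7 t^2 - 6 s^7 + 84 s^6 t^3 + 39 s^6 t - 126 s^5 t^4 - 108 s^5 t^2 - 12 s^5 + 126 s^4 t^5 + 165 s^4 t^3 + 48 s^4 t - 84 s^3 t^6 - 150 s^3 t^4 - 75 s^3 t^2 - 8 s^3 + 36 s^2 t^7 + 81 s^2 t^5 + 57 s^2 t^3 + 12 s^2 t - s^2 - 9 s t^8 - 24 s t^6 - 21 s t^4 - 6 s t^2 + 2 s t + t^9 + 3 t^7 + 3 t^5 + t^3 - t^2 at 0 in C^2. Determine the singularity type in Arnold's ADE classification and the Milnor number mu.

Type A_{2}, Milnor number mu = 2.

The Hessian of f at 0 has rank 1. Corank 1: A-series; mu = 2 gives A_2.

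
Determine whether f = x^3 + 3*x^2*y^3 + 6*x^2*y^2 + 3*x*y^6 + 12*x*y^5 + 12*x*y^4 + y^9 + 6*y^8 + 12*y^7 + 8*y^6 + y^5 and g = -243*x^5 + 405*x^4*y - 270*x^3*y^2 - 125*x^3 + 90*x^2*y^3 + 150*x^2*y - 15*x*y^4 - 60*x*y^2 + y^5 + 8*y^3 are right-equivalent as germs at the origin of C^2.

Yes.

The Hessian of f at 0 is [[0, 0], [0, 0]] with rank 0, so corank 2. A Groebner basis of the Jacobian ideal J(f) in C{x,y} is {x^2/2 + x*y^3 + 2*x*y^2, y^4, x^3, x^2*y - 2*x^2 - 8*x*y^2}; counting standard monomials gives mu = 8. Corank 2; j^3 = x^3 is a perfect cube, so E-series; the 5-jet and mu = 8 give E_8. The Hessian of g at 0 is [[0, 0], [0, 0]] with rank 0, so corank 2. A Groebner basis of the Jacobian ideal J(g) in C{x,y} is {y^5, x*y^3 - 23*y^4/60, x^2 - 4*x*y/5 + 4*y^2/25}; counting standard monomials gives mu = 8. Corank 2; j^3 = -(5*x - 2*y)^3 is a perfect cube, so E-series; the 5-jet and mu = 8 give E_8. Both have type E_8, hence right-equivalent.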